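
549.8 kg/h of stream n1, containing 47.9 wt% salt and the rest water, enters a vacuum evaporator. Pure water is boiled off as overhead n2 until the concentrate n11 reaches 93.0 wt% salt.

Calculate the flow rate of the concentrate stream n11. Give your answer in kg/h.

283.2 kg/h

salt is conserved: 549.8×0.479 = 263.35 kg/h all reports to the concentrate.
Concentrate = 263.35/(target fraction) = 283.18 kg/h.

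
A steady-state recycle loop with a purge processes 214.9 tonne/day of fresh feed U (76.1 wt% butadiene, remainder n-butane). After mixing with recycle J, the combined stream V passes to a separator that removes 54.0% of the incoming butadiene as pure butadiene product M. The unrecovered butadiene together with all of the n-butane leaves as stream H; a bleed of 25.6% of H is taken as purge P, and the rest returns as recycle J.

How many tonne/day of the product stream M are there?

butadiene in V: m_A = 214.9×0.761 + (1−0.256)·(1−0.540)·m_A, so m_A = 163.54/0.6578 = 248.63 tonne/day.
Product M = 0.540×248.63 = 134.26 tonne/day.

134.3 tonne/day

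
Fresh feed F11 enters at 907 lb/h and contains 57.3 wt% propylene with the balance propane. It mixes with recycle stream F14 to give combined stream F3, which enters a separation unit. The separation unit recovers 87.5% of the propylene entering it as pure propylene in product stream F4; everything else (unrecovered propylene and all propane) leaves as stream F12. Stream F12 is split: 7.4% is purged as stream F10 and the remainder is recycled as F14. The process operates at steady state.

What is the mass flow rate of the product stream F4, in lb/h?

propylene in F3: m_A = 907×0.573 + (1−0.074)·(1−0.875)·m_A, so m_A = 519.71/0.8842 = 587.74 lb/h.
Product F4 = 0.875×587.74 = 514.27 lb/h.

514.3 lb/h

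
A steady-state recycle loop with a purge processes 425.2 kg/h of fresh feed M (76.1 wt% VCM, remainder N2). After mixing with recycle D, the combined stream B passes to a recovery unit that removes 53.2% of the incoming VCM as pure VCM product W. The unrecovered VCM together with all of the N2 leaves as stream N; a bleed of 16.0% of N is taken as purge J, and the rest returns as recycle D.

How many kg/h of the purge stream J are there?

N2 enters only via M and leaves only via the purge: 425.2×0.239 = 0.160×(N2 in N), and the recovery unit passes all N2, so N2 in B = N2 in N = 635.14 kg/h.
VCM in B: m_A = 425.2×0.761 + (1−0.160)·(1−0.532)·m_A, so m_A = 323.58/0.6069 = 533.18 kg/h.
N = (1−0.532)×533.18 + 635.14 = 884.67 kg/h.
Purge J = 0.160×884.67 = 141.55 kg/h.

141.5 kg/h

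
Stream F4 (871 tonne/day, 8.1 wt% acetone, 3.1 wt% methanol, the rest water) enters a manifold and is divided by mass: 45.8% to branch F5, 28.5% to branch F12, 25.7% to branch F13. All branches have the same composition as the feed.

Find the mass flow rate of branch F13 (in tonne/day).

Branch F13 flow = 0.257×871 = 223.85 tonne/day.

223.8 tonne/day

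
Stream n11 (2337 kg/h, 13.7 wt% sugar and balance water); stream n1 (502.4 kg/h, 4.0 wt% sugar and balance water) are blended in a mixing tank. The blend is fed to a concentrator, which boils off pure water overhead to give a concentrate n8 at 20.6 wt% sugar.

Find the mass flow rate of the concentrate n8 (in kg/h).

sugar entering = 2337×0.137 + 502.4×0.040 = 340.27 kg/h.
All sugar reports to n8, so n8 = 340.27/0.206 = 1651.8 kg/h.

1652 kg/h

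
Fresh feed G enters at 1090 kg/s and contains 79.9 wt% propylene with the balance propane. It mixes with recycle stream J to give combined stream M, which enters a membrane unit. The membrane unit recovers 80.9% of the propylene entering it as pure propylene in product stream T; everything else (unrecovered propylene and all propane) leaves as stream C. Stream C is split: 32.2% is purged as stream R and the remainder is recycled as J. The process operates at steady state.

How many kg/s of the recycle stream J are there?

propane enters only via G and leaves only via the purge: 1090×0.201 = 0.322×(propane in C), and the membrane unit passes all propane, so propane in M = propane in C = 680.4 kg/s.
propylene in M: m_A = 1090×0.799 + (1−0.322)·(1−0.809)·m_A, so m_A = 870.91/0.8705 = 1000.5 kg/s.
C = (1−0.809)×1000.5 + 680.4 = 871.49 kg/s.
Recycle J = (1−0.322)×871.49 = 590.87 kg/s.

590.9 kg/s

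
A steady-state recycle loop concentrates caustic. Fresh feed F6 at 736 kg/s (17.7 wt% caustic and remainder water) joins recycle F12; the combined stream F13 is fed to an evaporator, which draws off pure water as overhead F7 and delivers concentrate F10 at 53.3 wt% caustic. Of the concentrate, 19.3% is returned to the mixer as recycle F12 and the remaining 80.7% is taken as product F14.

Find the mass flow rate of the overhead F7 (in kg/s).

Overall caustic balance (none leaves overhead): caustic in fresh feed = caustic in product, i.e. 736×0.177 = (1−0.193)·F10·0.533.
F10 = 130.27/(0.533×0.807) = 302.87 kg/s.
Recycle F12 = 0.193×302.87 = 58.453 kg/s.
Combined feed F13 = 736 + 58.453 = 794.45 kg/s.
Overhead F7 = F13 − F10 = 794.45 − 302.87 = 491.59 kg/s.

491.6 kg/s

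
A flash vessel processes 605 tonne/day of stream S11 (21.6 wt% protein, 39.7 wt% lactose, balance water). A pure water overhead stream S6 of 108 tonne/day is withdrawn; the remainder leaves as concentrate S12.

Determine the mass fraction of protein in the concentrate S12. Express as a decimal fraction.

protein is not removed: 605×0.216 = 130.68 tonne/day of protein enters S12.
Concentrate = 605 − 108 = 497 tonne/day.
Mass fraction = 130.68/497 = 0.2629.

0.2629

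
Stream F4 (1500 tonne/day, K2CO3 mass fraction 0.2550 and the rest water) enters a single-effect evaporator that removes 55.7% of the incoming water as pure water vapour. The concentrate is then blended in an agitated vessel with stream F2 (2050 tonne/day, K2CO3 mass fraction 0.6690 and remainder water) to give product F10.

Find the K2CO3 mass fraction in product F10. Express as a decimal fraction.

0.5991

Vapour removed = 0.557×0.745×1500 = 622.45 tonne/day; concentrate = 877.55 tonne/day.
K2CO3 reaching the mixer = 382.5 (from concentrate) + 2050×0.669 = 1754 tonne/day.
Product flow = 877.55 + 2050 = 2927.6 tonne/day; K2CO3 fraction = 0.5991.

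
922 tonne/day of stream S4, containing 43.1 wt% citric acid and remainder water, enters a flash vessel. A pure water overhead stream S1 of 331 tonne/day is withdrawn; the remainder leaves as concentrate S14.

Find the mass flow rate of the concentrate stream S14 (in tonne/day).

591 tonne/day

Concentrate = 922 − 331 = 591 tonne/day.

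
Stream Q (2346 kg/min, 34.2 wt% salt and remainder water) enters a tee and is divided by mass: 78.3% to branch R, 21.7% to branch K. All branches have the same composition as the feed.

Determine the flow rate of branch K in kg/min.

Branch K flow = 0.217×2346 = 509.08 kg/min.

509.1 kg/min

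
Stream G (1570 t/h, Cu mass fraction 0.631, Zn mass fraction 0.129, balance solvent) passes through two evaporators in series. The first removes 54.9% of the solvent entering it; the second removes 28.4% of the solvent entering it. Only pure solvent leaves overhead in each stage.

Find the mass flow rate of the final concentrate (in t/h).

solvent in feed = 1570×0.240 = 376.8 t/h.
After stage 1: solvent left = (1−0.549)×376.8 = 169.94; stream total = 1363.1 t/h.
After stage 2: solvent left = (1−0.284)×169.94 = 121.67; final concentrate = 1314.9 t/h.

1315 t/h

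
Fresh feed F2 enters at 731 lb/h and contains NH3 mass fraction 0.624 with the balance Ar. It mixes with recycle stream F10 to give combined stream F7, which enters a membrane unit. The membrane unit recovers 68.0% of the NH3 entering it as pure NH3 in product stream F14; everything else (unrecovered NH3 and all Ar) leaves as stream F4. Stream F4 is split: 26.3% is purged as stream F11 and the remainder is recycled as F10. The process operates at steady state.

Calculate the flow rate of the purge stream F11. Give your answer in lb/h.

325.1 lb/h

Ar enters only via F2 and leaves only via the purge: 731×0.376 = 0.263×(Ar in F4), and the membrane unit passes all Ar, so Ar in F7 = Ar in F4 = 1045.1 lb/h.
NH3 in F7: m_A = 731×0.624 + (1−0.263)·(1−0.680)·m_A, so m_A = 456.14/0.7642 = 596.92 lb/h.
F4 = (1−0.680)×596.92 + 1045.1 = 1236.1 lb/h.
Purge F11 = 0.263×1236.1 = 325.09 lb/h.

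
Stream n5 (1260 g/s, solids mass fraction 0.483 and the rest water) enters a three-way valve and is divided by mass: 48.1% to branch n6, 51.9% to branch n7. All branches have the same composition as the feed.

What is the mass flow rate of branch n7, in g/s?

Branch n7 flow = 0.519×1260 = 653.94 g/s.

653.9 g/s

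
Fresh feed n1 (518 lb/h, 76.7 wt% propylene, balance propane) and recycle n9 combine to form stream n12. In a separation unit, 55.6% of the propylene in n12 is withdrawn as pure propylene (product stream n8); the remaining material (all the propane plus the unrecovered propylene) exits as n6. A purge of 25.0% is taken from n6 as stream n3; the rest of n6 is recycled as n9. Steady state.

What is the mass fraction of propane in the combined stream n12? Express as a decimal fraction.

propane enters only via n1 and leaves only via the purge: 518×0.233 = 0.250×(propane in n6), and the separation unit passes all propane, so propane in n12 = propane in n6 = 482.78 lb/h.
propylene in n12: m_A = 518×0.767 + (1−0.250)·(1−0.556)·m_A, so m_A = 397.31/0.6670 = 595.66 lb/h.
n12 = 595.66 + 482.78 = 1078.4 lb/h.
propane fraction in n12 = 482.78/1078.4 = 0.448.

0.448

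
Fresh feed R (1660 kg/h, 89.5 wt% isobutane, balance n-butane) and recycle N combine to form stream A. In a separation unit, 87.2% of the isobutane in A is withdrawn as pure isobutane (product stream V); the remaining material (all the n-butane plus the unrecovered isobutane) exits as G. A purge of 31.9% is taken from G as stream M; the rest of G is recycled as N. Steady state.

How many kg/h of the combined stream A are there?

2174 kg/h

n-butane enters only via R and leaves only via the purge: 1660×0.105 = 0.319×(n-butane in G), and the separation unit passes all n-butane, so n-butane in A = n-butane in G = 546.39 kg/h.
isobutane in A: m_A = 1660×0.895 + (1−0.319)·(1−0.872)·m_A, so m_A = 1485.7/0.9128 = 1627.6 kg/h.
A = 1627.6 + 546.39 = 2174 kg/h.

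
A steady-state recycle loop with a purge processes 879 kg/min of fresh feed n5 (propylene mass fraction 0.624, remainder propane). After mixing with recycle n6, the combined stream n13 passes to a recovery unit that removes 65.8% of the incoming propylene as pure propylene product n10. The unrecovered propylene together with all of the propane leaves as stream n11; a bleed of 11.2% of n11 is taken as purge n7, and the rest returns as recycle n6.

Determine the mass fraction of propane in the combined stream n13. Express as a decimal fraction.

propane enters only via n5 and leaves only via the purge: 879×0.376 = 0.112×(propane in n11), and the recovery unit passes all propane, so propane in n13 = propane in n11 = 2950.9 kg/min.
propylene in n13: m_A = 879×0.624 + (1−0.112)·(1−0.658)·m_A, so m_A = 548.5/0.6963 = 787.72 kg/min.
n13 = 787.72 + 2950.9 = 3738.7 kg/min.
propane fraction in n13 = 2950.9/3738.7 = 0.789.

0.789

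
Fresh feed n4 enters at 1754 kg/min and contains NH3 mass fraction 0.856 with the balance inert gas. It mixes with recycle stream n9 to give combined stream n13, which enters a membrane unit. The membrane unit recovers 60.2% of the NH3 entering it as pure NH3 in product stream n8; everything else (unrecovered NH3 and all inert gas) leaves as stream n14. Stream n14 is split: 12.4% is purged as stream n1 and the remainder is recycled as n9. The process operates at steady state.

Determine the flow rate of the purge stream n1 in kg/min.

inert gas enters only via n4 and leaves only via the purge: 1754×0.144 = 0.124×(inert gas in n14), and the membrane unit passes all inert gas, so inert gas in n13 = inert gas in n14 = 2036.9 kg/min.
NH3 in n13: m_A = 1754×0.856 + (1−0.124)·(1−0.602)·m_A, so m_A = 1501.4/0.6514 = 2305.1 kg/min.
n14 = (1−0.602)×2305.1 + 2036.9 = 2954.3 kg/min.
Purge n1 = 0.124×2954.3 = 366.34 kg/min.

366.3 kg/min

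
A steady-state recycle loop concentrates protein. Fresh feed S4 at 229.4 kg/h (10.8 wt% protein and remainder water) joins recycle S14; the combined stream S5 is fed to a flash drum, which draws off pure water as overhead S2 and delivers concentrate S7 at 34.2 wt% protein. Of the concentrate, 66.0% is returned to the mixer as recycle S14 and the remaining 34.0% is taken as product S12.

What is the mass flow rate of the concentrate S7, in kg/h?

213.1 kg/h

Overall protein balance (none leaves overhead): protein in fresh feed = protein in product, i.e. 229.4×0.108 = (1−0.660)·S7·0.342.
S7 = 24.775/(0.342×0.340) = 213.07 kg/h.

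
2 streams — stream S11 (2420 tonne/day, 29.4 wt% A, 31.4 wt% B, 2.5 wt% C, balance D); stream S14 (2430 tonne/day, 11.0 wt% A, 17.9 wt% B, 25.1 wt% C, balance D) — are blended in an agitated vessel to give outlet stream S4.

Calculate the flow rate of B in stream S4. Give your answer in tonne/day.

1195 tonne/day

B out = B in = 2420×0.314 + 2430×0.179 = 1194.8 tonne/day.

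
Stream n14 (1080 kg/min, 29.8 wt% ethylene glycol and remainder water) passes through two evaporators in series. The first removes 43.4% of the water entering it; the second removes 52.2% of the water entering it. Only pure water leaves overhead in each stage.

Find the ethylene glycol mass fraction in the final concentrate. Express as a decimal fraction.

0.611

water in feed = 1080×0.702 = 758.16 kg/min.
After stage 1: water left = (1−0.434)×758.16 = 429.12; stream total = 750.96 kg/min.
After stage 2: water left = (1−0.522)×429.12 = 205.12; final concentrate = 526.96 kg/min.
ethylene glycol fraction = 321.84/526.96 = 0.611.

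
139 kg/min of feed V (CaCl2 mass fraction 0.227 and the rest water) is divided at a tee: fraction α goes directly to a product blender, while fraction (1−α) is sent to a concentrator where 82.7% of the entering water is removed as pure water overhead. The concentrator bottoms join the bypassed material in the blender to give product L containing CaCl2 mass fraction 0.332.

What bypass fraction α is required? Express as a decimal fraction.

All 139×0.227 = 31.553 kg/min of CaCl2 reaches L, so L = 31.553/0.332 = 95.039 kg/min and vapour = 43.961 kg/min.
The evaporator receives (1−α)·139 of feed at 0.773 water and removes 0.827 of that water:
0.827×0.773×(1−α)×139 = 43.961
(1−α) = 43.961/88.859 = 0.4947;  α = 0.5053.

0.505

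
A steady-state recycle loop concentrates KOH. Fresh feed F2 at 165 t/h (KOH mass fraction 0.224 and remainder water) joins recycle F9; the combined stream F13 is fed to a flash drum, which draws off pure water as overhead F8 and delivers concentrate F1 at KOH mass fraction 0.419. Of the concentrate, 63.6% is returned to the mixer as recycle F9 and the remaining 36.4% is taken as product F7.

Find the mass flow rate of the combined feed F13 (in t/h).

Overall KOH balance (none leaves overhead): KOH in fresh feed = KOH in product, i.e. 165×0.224 = (1−0.636)·F1·0.419.
F1 = 36.96/(0.419×0.364) = 242.34 t/h.
Recycle F9 = 0.636×242.34 = 154.13 t/h.
Combined feed F13 = 165 + 154.13 = 319.13 t/h.

319.1 t/h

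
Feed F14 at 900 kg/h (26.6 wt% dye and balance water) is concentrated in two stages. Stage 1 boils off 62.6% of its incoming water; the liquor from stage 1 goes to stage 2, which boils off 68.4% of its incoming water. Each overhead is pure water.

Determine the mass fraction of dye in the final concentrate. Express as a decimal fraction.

0.754

water in feed = 900×0.734 = 660.6 kg/h.
After stage 1: water left = (1−0.626)×660.6 = 247.06; stream total = 486.46 kg/h.
After stage 2: water left = (1−0.684)×247.06 = 78.072; final concentrate = 317.47 kg/h.
dye fraction = 239.4/317.47 = 0.754.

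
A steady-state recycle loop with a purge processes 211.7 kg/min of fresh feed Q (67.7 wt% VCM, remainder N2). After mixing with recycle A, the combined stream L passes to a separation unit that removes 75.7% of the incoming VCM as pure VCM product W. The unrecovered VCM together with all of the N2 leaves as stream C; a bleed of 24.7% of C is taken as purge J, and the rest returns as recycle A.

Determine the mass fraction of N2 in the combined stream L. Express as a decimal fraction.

0.612

N2 enters only via Q and leaves only via the purge: 211.7×0.323 = 0.247×(N2 in C), and the separation unit passes all N2, so N2 in L = N2 in C = 276.84 kg/min.
VCM in L: m_A = 211.7×0.677 + (1−0.247)·(1−0.757)·m_A, so m_A = 143.32/0.8170 = 175.42 kg/min.
L = 175.42 + 276.84 = 452.26 kg/min.
N2 fraction in L = 276.84/452.26 = 0.612.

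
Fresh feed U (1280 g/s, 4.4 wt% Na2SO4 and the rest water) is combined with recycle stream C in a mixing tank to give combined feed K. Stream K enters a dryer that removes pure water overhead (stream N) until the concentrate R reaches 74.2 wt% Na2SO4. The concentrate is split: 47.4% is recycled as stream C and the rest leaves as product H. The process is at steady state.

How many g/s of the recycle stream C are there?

Overall Na2SO4 balance (none leaves overhead): Na2SO4 in fresh feed = Na2SO4 in product, i.e. 1280×0.044 = (1−0.474)·R·0.742.
R = 56.32/(0.742×0.526) = 144.3 g/s.
Recycle C = 0.474×144.3 = 68.399 g/s.

68.4 g/s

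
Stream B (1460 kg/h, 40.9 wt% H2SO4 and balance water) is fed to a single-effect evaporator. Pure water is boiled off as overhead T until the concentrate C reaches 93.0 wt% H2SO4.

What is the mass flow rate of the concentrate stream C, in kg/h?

H2SO4 is conserved: 1460×0.409 = 597.14 kg/h all reports to the concentrate.
Concentrate = 597.14/(target fraction) = 642.09 kg/h.

642.1 kg/h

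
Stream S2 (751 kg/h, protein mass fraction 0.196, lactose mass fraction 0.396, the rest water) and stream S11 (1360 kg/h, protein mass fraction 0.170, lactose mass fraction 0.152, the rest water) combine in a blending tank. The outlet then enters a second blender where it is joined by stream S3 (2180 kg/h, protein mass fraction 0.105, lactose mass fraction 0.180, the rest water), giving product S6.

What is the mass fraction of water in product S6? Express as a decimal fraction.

0.650

Overall, product flow = 4291 kg/h.
water in = 751×0.408 + 1360×0.678 + 2180×0.715 = 2787.2 kg/h.
water fraction in S6 = 0.650.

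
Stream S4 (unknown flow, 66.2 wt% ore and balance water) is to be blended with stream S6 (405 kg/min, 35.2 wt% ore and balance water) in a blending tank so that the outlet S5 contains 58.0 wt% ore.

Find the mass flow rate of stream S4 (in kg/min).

Let S4 be the unknown flow. Total out = 405 + S4.
ore balance: 142.56 + 0.662·S4 = 0.580·(405 + S4)
(0.662 − 0.580)·S4 = 0.580×405 − 142.56 = 92.34
S4 = 92.34 / 0.082 = 1126.1 kg/min

1126 kg/min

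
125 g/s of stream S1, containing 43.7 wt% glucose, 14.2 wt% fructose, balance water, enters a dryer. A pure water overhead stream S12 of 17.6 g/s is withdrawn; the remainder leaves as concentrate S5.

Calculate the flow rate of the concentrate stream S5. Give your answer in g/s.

107.4 g/s

Concentrate = 125 − 17.6 = 107.4 g/s.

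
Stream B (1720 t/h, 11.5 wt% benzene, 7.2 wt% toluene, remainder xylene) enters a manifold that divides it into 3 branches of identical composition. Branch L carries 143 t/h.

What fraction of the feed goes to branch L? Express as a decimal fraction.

Fraction to L = 143/1720 = 0.0831.

0.083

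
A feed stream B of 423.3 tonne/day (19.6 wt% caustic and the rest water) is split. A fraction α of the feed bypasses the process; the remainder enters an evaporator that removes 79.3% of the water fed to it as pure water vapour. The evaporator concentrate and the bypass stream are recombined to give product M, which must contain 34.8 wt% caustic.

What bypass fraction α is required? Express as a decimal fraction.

All 423.3×0.196 = 82.967 tonne/day of caustic reaches M, so M = 82.967/0.348 = 238.41 tonne/day and vapour = 184.89 tonne/day.
The evaporator receives (1−α)·423.3 of feed at 0.804 water and removes 0.793 of that water:
0.793×0.804×(1−α)×423.3 = 184.89
(1−α) = 184.89/269.88 = 0.6851;  α = 0.3149.

0.315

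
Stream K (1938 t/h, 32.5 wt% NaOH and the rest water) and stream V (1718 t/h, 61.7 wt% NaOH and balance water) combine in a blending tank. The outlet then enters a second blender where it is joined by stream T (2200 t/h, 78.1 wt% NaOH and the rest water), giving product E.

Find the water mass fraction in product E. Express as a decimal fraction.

Overall, product flow = 5856 t/h.
water in = 1938×0.675 + 1718×0.383 + 2200×0.219 = 2447.9 t/h.
water fraction in E = 0.4180.

0.4180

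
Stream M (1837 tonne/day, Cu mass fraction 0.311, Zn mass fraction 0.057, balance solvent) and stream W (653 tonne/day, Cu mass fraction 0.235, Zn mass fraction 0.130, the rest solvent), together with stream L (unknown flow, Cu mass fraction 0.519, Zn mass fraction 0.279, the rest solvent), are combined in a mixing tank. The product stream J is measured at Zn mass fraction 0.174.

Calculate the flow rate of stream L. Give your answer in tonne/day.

Let L be the unknown flow. Total out = 2490 + L.
Zn balance: 189.6 + 0.279·L = 0.174·(2490 + L)
(0.279 − 0.174)·L = 0.174×2490 − 189.6 = 243.66
L = 243.66 / 0.105 = 2320.6 tonne/day

2321 tonne/day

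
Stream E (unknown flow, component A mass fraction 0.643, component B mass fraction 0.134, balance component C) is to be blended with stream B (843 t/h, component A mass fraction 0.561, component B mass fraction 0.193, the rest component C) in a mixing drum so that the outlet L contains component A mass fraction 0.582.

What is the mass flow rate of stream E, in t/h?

290.2 t/h

Let E be the unknown flow. Total out = 843 + E.
component A balance: 472.92 + 0.643·E = 0.582·(843 + E)
(0.643 − 0.582)·E = 0.582×843 − 472.92 = 17.703
E = 17.703 / 0.061 = 290.21 t/h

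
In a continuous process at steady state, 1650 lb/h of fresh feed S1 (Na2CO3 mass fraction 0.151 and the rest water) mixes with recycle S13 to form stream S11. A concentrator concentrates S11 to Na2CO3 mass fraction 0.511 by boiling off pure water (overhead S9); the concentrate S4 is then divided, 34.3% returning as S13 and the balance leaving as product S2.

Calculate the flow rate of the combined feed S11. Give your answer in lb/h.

1905 lb/h

Overall Na2CO3 balance (none leaves overhead): Na2CO3 in fresh feed = Na2CO3 in product, i.e. 1650×0.151 = (1−0.343)·S4·0.511.
S4 = 249.15/(0.511×0.657) = 742.12 lb/h.
Recycle S13 = 0.343×742.12 = 254.55 lb/h.
Combined feed S11 = 1650 + 254.55 = 1904.5 lb/h.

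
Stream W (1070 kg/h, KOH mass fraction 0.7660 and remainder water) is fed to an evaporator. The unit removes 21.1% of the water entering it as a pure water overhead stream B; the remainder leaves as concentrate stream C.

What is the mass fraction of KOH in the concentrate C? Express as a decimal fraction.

KOH is not removed: 1070×0.766 = 819.62 kg/h of KOH enters C.
water entering = 1070×0.234 = 250.38 kg/h; overhead removed = 0.211×250.38 = 52.83 kg/h.
Concentrate = 1070 − 52.83 = 1017.2 kg/h.
Mass fraction = 819.62/1017.2 = 0.8058.

0.8058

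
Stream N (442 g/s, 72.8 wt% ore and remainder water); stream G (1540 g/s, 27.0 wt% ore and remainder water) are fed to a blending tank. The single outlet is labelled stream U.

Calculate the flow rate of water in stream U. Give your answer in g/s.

1244 g/s

water out = water in = 442×0.272 + 1540×0.730 = 1244.4 g/s.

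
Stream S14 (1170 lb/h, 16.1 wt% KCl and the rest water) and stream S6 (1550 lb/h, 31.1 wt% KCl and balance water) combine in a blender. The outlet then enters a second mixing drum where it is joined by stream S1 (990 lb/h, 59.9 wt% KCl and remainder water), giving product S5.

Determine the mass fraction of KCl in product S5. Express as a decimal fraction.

0.341

Overall, product flow = 3710 lb/h.
KCl in = 1170×0.161 + 1550×0.311 + 990×0.599 = 1263.4 lb/h.
KCl fraction in S5 = 0.341.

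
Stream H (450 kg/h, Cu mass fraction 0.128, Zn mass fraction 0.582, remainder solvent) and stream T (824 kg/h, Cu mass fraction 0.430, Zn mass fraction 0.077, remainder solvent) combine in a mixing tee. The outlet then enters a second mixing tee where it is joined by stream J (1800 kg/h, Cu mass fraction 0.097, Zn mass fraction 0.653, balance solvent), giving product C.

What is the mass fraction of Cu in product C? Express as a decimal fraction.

0.191

Overall, product flow = 3074 kg/h.
Cu in = 450×0.128 + 824×0.430 + 1800×0.097 = 586.52 kg/h.
Cu fraction in C = 0.191.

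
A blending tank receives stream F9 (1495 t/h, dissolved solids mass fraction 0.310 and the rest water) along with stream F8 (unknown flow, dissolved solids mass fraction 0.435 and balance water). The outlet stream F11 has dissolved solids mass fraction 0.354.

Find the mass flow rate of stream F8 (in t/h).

812.1 t/h

Let F8 be the unknown flow. Total out = 1495 + F8.
dissolved solids balance: 463.45 + 0.435·F8 = 0.354·(1495 + F8)
(0.435 − 0.354)·F8 = 0.354×1495 − 463.45 = 65.78
F8 = 65.78 / 0.081 = 812.1 t/h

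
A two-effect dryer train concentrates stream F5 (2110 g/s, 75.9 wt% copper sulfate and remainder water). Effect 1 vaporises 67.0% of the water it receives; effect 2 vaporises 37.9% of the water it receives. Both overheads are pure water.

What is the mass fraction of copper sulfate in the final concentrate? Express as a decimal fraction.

0.939

water in feed = 2110×0.241 = 508.51 g/s.
After stage 1: water left = (1−0.670)×508.51 = 167.81; stream total = 1769.3 g/s.
After stage 2: water left = (1−0.379)×167.81 = 104.21; final concentrate = 1705.7 g/s.
copper sulfate fraction = 1601.5/1705.7 = 0.939.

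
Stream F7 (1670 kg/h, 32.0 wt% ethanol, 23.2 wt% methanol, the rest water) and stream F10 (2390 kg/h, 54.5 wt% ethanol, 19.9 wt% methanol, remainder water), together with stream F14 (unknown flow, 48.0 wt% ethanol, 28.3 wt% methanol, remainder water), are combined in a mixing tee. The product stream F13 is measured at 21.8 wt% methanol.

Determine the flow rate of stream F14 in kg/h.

338.9 kg/h

Let F14 be the unknown flow. Total out = 4060 + F14.
methanol balance: 863.05 + 0.283·F14 = 0.218·(4060 + F14)
(0.283 − 0.218)·F14 = 0.218×4060 − 863.05 = 22.03
F14 = 22.03 / 0.065 = 338.92 kg/h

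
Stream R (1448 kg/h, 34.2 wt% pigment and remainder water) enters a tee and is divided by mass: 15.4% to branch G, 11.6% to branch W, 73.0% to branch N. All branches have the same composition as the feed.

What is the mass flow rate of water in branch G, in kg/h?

Branch G total = 0.154×1448 = 222.99 kg/h.
water in G = 0.658×222.99 = 146.73 kg/h.

146.7 kg/h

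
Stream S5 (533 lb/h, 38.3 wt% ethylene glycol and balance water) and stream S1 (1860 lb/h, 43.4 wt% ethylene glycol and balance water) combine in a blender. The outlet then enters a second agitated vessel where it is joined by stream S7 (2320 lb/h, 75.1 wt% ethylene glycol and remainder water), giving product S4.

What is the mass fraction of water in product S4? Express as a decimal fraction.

Overall, product flow = 4713 lb/h.
water in = 533×0.617 + 1860×0.566 + 2320×0.249 = 1959.3 lb/h.
water fraction in S4 = 0.416.

0.416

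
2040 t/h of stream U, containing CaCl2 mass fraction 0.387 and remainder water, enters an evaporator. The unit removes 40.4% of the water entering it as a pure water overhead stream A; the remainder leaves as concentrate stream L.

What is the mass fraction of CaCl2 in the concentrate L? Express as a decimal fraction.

0.514

CaCl2 is not removed: 2040×0.387 = 789.48 t/h of CaCl2 enters L.
water entering = 2040×0.613 = 1250.5 t/h; overhead removed = 0.404×1250.5 = 505.21 t/h.
Concentrate = 2040 − 505.21 = 1534.8 t/h.
Mass fraction = 789.48/1534.8 = 0.514.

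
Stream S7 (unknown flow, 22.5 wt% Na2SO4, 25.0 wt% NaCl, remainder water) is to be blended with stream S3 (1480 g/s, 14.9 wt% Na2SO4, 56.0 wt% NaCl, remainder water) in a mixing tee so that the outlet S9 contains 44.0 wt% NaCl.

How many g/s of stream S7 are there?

934.7 g/s

Let S7 be the unknown flow. Total out = 1480 + S7.
NaCl balance: 828.8 + 0.250·S7 = 0.440·(1480 + S7)
(0.250 − 0.440)·S7 = 0.440×1480 − 828.8 = -177.6
S7 = -177.6 / -0.190 = 934.74 g/s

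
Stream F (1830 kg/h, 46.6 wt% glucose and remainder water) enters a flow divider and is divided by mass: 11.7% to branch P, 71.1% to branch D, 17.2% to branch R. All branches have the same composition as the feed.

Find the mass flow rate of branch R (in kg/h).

Branch R flow = 0.172×1830 = 314.76 kg/h.

314.8 kg/h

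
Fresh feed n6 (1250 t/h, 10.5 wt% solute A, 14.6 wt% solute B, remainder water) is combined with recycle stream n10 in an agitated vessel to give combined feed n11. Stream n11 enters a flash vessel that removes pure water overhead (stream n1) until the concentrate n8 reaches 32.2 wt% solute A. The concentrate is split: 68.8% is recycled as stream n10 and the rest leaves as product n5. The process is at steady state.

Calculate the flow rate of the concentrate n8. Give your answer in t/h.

1306 t/h

Overall solute A balance (none leaves overhead): solute A in fresh feed = solute A in product, i.e. 1250×0.105 = (1−0.688)·n8·0.322.
n8 = 131.25/(0.322×0.312) = 1306.4 t/h.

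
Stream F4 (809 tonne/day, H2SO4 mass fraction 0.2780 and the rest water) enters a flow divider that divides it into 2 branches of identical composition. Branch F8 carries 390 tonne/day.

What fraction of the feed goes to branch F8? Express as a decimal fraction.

0.482

Fraction to F8 = 390/809 = 0.4821.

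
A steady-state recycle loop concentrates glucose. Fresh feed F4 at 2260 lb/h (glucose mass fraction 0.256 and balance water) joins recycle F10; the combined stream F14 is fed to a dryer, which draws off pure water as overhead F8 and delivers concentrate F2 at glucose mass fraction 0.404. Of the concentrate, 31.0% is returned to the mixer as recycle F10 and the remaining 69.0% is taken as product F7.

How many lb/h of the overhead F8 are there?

827.9 lb/h

Overall glucose balance (none leaves overhead): glucose in fresh feed = glucose in product, i.e. 2260×0.256 = (1−0.310)·F2·0.404.
F2 = 578.56/(0.404×0.690) = 2075.5 lb/h.
Recycle F10 = 0.310×2075.5 = 643.4 lb/h.
Combined feed F14 = 2260 + 643.4 = 2903.4 lb/h.
Overhead F8 = F14 − F2 = 2903.4 − 2075.5 = 827.92 lb/h.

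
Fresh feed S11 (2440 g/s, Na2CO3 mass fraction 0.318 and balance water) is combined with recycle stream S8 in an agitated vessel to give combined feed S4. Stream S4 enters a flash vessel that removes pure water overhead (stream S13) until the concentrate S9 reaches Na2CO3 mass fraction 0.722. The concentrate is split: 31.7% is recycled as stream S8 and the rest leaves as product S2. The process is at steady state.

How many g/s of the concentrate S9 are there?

1573 g/s

Overall Na2CO3 balance (none leaves overhead): Na2CO3 in fresh feed = Na2CO3 in product, i.e. 2440×0.318 = (1−0.317)·S9·0.722.
S9 = 775.92/(0.722×0.683) = 1573.5 g/s.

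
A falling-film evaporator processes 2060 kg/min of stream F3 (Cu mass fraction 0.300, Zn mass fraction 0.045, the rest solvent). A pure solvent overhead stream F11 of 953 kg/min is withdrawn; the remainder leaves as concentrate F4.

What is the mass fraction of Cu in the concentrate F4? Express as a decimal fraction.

0.558

Cu is not removed: 2060×0.300 = 618 kg/min of Cu enters F4.
Concentrate = 2060 − 953 = 1107 kg/min.
Mass fraction = 618/1107 = 0.558.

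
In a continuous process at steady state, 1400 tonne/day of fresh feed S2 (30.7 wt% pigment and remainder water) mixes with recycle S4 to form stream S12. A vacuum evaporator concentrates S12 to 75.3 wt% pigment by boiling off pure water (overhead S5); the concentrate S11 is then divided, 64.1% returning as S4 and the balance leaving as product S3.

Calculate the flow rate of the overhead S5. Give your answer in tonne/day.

829.2 tonne/day

Overall pigment balance (none leaves overhead): pigment in fresh feed = pigment in product, i.e. 1400×0.307 = (1−0.641)·S11·0.753.
S11 = 429.8/(0.753×0.359) = 1589.9 tonne/day.
Recycle S4 = 0.641×1589.9 = 1019.1 tonne/day.
Combined feed S12 = 1400 + 1019.1 = 2419.1 tonne/day.
Overhead S5 = S12 − S11 = 2419.1 − 1589.9 = 829.22 tonne/day.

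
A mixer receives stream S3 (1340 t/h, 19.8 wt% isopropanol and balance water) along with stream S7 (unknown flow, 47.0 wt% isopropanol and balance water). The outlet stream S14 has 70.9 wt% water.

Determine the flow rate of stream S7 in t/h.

Let S7 be the unknown flow. Total out = 1340 + S7.
water balance: 1074.7 + 0.530·S7 = 0.709·(1340 + S7)
(0.530 − 0.709)·S7 = 0.709×1340 − 1074.7 = -124.62
S7 = -124.62 / -0.179 = 696.2 t/h

696.2 t/h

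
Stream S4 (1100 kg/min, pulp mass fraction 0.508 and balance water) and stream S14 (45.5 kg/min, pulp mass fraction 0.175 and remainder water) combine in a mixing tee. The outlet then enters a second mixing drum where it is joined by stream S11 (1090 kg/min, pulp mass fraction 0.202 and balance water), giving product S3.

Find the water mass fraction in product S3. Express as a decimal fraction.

0.648

Overall, product flow = 2235.5 kg/min.
water in = 1100×0.492 + 45.5×0.825 + 1090×0.798 = 1448.6 kg/min.
water fraction in S3 = 0.648.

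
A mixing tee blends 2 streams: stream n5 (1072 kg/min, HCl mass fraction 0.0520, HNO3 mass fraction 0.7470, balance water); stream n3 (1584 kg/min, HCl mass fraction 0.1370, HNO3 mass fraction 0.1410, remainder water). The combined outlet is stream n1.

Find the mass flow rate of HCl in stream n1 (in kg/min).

272.8 kg/min

HCl out = HCl in = 1072×0.052 + 1584×0.137 = 272.75 kg/min.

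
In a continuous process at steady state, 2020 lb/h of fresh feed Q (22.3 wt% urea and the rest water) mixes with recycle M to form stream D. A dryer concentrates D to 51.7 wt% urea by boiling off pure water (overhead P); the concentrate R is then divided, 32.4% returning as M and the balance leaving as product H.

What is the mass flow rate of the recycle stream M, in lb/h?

Overall urea balance (none leaves overhead): urea in fresh feed = urea in product, i.e. 2020×0.223 = (1−0.324)·R·0.517.
R = 450.46/(0.517×0.676) = 1288.9 lb/h.
Recycle M = 0.324×1288.9 = 417.6 lb/h.

417.6 lb/h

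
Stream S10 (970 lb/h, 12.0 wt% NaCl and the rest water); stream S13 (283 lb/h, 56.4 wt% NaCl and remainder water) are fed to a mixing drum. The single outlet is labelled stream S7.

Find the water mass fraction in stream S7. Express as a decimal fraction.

0.780

Total flow out = 970 + 283 = 1253 lb/h.
water in = 970×0.880 + 283×0.436 = 976.99 lb/h.
water mass fraction in S7 = 976.99/1253 = 0.780.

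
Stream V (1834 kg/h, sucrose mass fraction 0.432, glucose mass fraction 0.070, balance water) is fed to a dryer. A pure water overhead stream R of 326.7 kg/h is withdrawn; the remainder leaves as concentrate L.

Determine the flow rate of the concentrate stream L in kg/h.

1507 kg/h

Concentrate = 1834 − 326.7 = 1507.3 kg/h.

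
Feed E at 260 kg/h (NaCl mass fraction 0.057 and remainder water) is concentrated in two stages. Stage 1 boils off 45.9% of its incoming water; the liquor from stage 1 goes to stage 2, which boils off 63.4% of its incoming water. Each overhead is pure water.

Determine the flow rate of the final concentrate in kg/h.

water in feed = 260×0.943 = 245.18 kg/h.
After stage 1: water left = (1−0.459)×245.18 = 132.64; stream total = 147.46 kg/h.
After stage 2: water left = (1−0.634)×132.64 = 48.547; final concentrate = 63.367 kg/h.

63.37 kg/h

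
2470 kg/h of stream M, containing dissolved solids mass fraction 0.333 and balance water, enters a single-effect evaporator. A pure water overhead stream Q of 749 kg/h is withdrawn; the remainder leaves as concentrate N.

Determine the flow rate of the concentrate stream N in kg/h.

Concentrate = 2470 − 749 = 1721 kg/h.

1721 kg/h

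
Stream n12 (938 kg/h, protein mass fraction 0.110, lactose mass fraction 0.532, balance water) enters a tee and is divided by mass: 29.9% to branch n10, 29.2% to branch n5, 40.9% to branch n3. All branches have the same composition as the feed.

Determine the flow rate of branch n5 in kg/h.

273.9 kg/h

Branch n5 flow = 0.292×938 = 273.9 kg/h.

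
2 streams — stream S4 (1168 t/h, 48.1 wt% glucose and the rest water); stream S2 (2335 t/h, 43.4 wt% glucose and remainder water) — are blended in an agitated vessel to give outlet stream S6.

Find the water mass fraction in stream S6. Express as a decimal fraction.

0.550

Total flow out = 1168 + 2335 = 3503 t/h.
water in = 1168×0.519 + 2335×0.566 = 1927.8 t/h.
water mass fraction in S6 = 1927.8/3503 = 0.550.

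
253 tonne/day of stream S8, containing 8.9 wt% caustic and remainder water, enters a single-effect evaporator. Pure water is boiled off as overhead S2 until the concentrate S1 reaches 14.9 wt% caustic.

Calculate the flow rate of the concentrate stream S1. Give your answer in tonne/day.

151.1 tonne/day

caustic is conserved: 253×0.089 = 22.517 tonne/day all reports to the concentrate.
Concentrate = 22.517/(target fraction) = 151.12 tonne/day.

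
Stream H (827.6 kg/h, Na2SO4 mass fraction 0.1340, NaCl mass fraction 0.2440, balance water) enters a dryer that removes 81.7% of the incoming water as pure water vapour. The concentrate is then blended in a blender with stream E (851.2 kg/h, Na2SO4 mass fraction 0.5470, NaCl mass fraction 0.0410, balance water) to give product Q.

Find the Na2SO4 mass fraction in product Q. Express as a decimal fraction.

Vapour removed = 0.817×0.622×827.6 = 420.56 kg/h; concentrate = 407.04 kg/h.
Na2SO4 reaching the mixer = 110.9 (from concentrate) + 851.2×0.547 = 576.5 kg/h.
Product flow = 407.04 + 851.2 = 1258.2 kg/h; Na2SO4 fraction = 0.4582.

0.4582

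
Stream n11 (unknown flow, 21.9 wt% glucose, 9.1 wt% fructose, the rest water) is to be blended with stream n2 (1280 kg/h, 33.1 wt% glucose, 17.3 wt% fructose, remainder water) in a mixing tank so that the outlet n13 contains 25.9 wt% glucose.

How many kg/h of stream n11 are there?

Let n11 be the unknown flow. Total out = 1280 + n11.
glucose balance: 423.68 + 0.219·n11 = 0.259·(1280 + n11)
(0.219 − 0.259)·n11 = 0.259×1280 − 423.68 = -92.16
n11 = -92.16 / -0.040 = 2304 kg/h

2304 kg/h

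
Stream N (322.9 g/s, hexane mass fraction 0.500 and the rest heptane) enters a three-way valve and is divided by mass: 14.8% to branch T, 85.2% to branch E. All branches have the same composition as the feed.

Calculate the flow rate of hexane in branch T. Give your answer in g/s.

23.89 g/s

Branch T total = 0.148×322.9 = 47.789 g/s.
hexane in T = 0.500×47.789 = 23.895 g/s.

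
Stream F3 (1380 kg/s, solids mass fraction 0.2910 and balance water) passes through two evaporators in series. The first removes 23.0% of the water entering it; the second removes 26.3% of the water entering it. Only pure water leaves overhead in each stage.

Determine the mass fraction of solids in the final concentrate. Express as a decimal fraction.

0.4197

water in feed = 1380×0.709 = 978.42 kg/s.
After stage 1: water left = (1−0.230)×978.42 = 753.38; stream total = 1155 kg/s.
After stage 2: water left = (1−0.263)×753.38 = 555.24; final concentrate = 956.82 kg/s.
solids fraction = 401.58/956.82 = 0.4197.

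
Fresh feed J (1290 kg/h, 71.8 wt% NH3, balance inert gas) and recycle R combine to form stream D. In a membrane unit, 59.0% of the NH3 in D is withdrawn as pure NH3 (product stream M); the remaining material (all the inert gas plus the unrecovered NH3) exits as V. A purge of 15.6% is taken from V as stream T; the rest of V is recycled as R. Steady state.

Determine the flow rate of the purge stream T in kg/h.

454.4 kg/h

inert gas enters only via J and leaves only via the purge: 1290×0.282 = 0.156×(inert gas in V), and the membrane unit passes all inert gas, so inert gas in D = inert gas in V = 2331.9 kg/h.
NH3 in D: m_A = 1290×0.718 + (1−0.156)·(1−0.590)·m_A, so m_A = 926.22/0.6540 = 1416.3 kg/h.
V = (1−0.590)×1416.3 + 2331.9 = 2912.6 kg/h.
Purge T = 0.156×2912.6 = 454.37 kg/h.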